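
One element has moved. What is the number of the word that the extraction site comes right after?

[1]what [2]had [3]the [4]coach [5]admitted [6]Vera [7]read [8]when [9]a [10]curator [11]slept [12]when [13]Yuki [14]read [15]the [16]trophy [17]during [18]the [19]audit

The displaced element is "what" (word 1).
It is linked across 1 clause boundary (Ø).
It functions as the direct object of "read", so the gap sits immediately after word 7 ("read").
Base order: The coach had admitted Vera read what when a curator slept when Yuki read the trophy during the audit.

7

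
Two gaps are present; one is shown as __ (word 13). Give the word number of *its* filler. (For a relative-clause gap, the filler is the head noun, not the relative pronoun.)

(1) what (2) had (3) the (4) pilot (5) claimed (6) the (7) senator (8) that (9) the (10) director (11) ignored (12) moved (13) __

The marked gap is the direct object of "moved".
Its filler is the fronted wh-phrase "what", at word 1.
(The other dependency links word 7 to a gap after word 11.)

1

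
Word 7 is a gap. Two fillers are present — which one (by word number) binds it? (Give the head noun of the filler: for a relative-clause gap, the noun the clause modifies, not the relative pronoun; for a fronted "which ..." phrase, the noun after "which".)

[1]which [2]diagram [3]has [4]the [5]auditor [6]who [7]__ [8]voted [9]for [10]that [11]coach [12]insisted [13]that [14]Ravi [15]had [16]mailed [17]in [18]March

5

The marked gap is inside the relative clause, the subject of "voted".
Its filler is the head noun "auditor" (via "who"), at word 5.
(The other dependency links word 2 to a gap after word 16.)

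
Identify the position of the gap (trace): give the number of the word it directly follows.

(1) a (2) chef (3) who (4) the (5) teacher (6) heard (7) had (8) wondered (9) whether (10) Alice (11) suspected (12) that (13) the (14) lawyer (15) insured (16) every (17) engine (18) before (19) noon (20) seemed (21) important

6

The displaced element is "a chef" (word 2).
It is linked across 1 clause boundary (Ø).
It functions as the subject of "wondered", so the gap sits immediately after word 6 ("heard").
Base order: The teacher heard a chef had wondered whether Alice suspected that the lawyer insured every engine before noon.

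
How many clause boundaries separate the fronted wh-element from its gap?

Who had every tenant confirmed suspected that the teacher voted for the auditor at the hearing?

"who" is extracted from the subject of "suspected".
Boundaries crossed, outermost first: [Ø] — 1 in total.

1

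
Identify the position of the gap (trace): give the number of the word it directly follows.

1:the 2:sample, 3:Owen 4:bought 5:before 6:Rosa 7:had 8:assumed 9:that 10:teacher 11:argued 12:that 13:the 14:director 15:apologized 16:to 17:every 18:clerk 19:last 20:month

The displaced element is "the sample" (word 2).
It functions as the direct object of "bought", so the gap sits immediately after word 4 ("bought").
Base order: Owen bought the sample before Rosa had assumed that teacher argued that the director apologized to every clerk last month.

4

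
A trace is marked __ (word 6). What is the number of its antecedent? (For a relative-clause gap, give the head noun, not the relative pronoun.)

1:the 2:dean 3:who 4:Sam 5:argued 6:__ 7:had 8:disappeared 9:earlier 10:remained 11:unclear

2

The gap at 6 is the subject of "disappeared", inside a relative clause.
The relative pronoun is "who" (word 3); it is bound by the head noun immediately before it.
Its filler is the head noun "dean", at word 2.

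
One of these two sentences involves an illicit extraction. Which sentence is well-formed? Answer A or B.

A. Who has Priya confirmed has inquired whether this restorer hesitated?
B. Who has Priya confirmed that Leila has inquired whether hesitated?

A

In B, the wh-phrase is extracted from inside a wh-island (introduced by "whether"), which blocks movement.
In A, the extraction path crosses only that-complement boundaries, which are transparent.
So A is grammatical.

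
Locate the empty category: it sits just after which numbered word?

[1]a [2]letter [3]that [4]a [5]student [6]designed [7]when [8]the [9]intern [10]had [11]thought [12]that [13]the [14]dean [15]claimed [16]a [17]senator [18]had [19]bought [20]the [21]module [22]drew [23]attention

6

The displaced element is "a letter" (word 2).
It functions as the direct object of "designed", so the gap sits immediately after word 6 ("designed").
Base order: A student designed a letter when the intern had thought that the dean claimed a senator had bought the module.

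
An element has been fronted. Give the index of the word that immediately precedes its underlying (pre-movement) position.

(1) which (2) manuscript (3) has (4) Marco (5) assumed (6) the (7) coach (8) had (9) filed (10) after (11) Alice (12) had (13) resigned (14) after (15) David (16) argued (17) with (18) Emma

The displaced element is "which manuscript" (word 2).
It is linked across 1 clause boundary (Ø).
It functions as the direct object of "filed", so the gap sits immediately after word 9 ("filed").
Base order: Marco has assumed the coach had filed which manuscript after Alice had resigned after David argued with Emma.

9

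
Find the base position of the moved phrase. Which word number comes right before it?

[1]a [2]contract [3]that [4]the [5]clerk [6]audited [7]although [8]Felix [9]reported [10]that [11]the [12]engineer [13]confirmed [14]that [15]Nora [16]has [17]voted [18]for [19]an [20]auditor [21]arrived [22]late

6

The displaced element is "a contract" (word 2).
It functions as the direct object of "audited", so the gap sits immediately after word 6 ("audited").
Base order: The clerk audited a contract although Felix reported that the engineer confirmed that Nora has voted for an auditor.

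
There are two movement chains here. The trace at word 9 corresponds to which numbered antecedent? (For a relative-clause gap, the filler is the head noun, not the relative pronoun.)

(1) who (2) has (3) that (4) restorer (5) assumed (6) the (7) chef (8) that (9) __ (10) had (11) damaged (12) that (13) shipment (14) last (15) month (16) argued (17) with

7

The marked gap is inside the relative clause, the subject of "damaged".
Its filler is the head noun "chef" (via "that"), at word 7.
(The other dependency links word 1 to a gap after word 17.)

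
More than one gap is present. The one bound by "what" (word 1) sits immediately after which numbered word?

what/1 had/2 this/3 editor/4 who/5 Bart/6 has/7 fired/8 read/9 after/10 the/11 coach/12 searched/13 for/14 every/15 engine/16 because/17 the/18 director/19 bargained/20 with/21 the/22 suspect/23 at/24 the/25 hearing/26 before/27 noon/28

The displaced element is "what" (word 1).
It functions as the direct object of "read", so the gap sits immediately after word 9 ("read").
Base order: This editor who Bart has fired had read what after the coach searched for every engine because the director bargained with the suspect at the hearing before noon.

9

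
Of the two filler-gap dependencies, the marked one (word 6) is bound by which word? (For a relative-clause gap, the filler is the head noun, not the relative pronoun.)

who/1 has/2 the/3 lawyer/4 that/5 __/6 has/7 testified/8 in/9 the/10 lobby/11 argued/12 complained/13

The marked gap is inside the relative clause, the subject of "testified".
Its filler is the head noun "lawyer" (via "that"), at word 4.
(The other dependency links word 1 to a gap after word 12.)

4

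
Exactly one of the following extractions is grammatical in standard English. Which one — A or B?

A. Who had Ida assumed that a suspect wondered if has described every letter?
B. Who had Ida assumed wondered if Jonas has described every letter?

In A, the wh-phrase is extracted from inside a wh-island (introduced by "if"), which blocks movement.
In B, the extraction path crosses only that-complement boundaries, which are transparent.
So B is grammatical.

B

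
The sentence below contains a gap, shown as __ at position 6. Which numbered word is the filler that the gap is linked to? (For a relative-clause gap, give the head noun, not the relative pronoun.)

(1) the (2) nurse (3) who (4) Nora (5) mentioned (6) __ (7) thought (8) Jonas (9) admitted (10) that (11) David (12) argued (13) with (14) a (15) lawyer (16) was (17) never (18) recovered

The gap at 6 is the subject of "thought", inside a relative clause.
The relative pronoun is "who" (word 3); it is bound by the head noun immediately before it.
Its filler is the head noun "nurse", at word 2.

2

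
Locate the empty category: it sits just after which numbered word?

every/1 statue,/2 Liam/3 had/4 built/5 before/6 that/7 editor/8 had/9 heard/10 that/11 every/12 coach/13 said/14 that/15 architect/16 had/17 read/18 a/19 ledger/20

5

The displaced element is "every statue" (word 2).
It functions as the direct object of "built", so the gap sits immediately after word 5 ("built").
Base order: Liam had built every statue before that editor had heard that every coach said that architect had read a ledger.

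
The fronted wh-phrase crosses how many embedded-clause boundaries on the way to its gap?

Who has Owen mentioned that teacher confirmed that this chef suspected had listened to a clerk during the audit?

"who" is extracted from the subject of "listened".
Boundaries crossed, outermost first: [Ø], [that], [Ø] — 3 in total.

3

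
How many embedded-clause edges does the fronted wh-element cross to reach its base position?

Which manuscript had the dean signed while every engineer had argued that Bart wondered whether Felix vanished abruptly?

"which manuscript" originates inside the matrix clause — no clause boundary is crossed.

0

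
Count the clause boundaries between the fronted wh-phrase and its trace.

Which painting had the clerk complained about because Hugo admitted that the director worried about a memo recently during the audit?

"which painting" originates inside the matrix clause — no clause boundary is crossed.

0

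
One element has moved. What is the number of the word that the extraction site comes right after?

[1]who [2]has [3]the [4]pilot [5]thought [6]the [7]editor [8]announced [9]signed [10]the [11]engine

8

The displaced element is "who" (word 1).
It is linked across 2 clause boundaries (Ø → Ø).
It functions as the subject of "signed", so the gap sits immediately after word 8 ("announced").
Base order: The pilot has thought the editor announced that who signed the engine.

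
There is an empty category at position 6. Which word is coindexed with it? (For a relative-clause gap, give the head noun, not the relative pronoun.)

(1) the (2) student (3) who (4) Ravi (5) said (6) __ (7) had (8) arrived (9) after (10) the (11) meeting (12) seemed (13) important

The gap at 6 is the subject of "arrived", inside a relative clause.
The relative pronoun is "who" (word 3); it is bound by the head noun immediately before it.
Its filler is the head noun "student", at word 2.

2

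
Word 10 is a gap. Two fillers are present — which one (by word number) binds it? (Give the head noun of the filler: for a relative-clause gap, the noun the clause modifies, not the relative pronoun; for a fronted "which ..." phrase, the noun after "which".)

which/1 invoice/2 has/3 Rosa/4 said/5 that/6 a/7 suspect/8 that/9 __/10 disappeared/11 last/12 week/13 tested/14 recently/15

8

The marked gap is inside the relative clause, the subject of "disappeared".
Its filler is the head noun "suspect" (via "that"), at word 8.
(The other dependency links word 2 to a gap after word 14.)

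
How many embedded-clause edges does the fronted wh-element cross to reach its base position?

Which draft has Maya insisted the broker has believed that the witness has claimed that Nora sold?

3

"which draft" is extracted from the object of "sold".
Boundaries crossed, outermost first: [Ø], [that], [that] — 3 in total.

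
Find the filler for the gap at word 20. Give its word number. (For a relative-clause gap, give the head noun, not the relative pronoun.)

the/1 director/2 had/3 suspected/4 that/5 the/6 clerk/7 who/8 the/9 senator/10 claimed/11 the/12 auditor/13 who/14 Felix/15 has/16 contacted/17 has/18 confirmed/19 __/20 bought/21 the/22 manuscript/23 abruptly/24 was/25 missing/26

7

The gap at 20 is the subject of "bought", inside a relative clause.
The relative pronoun is "who" (word 8); it is bound by the head noun immediately before it.
Its filler is the head noun "clerk", at word 7.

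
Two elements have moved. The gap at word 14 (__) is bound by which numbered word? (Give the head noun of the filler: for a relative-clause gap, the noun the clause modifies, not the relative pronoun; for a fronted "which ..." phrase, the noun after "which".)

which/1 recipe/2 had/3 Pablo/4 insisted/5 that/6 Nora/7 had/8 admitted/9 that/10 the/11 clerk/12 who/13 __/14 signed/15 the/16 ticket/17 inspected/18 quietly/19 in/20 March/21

The marked gap is inside the relative clause, the subject of "signed".
Its filler is the head noun "clerk" (via "who"), at word 12.
(The other dependency links word 2 to a gap after word 18.)

12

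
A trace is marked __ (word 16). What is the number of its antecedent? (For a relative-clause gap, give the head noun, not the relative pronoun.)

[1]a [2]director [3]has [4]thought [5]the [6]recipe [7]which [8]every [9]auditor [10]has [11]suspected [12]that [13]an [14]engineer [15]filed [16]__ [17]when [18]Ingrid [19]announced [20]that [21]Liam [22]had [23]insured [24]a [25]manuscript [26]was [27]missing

The gap at 16 is the object of "filed", inside a relative clause.
The relative pronoun is "which" (word 7); it is bound by the head noun immediately before it.
Its filler is the head noun "recipe", at word 6.

6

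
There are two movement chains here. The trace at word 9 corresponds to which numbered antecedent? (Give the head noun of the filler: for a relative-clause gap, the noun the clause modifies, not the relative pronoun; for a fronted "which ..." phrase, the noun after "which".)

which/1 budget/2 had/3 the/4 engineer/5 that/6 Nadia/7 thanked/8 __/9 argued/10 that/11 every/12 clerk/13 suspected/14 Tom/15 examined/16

5

The marked gap is inside the relative clause, the direct object of "thanked".
Its filler is the head noun "engineer" (via "that"), at word 5.
(The other dependency links word 2 to a gap after word 16.)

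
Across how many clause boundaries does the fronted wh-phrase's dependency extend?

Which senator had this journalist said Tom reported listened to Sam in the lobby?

2

"which senator" is extracted from the subject of "listened".
Boundaries crossed, outermost first: [Ø], [Ø] — 2 in total.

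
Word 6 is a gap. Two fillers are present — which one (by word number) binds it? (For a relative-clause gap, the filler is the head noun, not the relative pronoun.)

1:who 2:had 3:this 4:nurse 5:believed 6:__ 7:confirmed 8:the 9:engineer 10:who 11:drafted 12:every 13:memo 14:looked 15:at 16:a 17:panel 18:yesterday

The marked gap is the subject of "confirmed".
Its filler is the fronted wh-phrase "who", at word 1.
(The other dependency links word 9 to a gap after word 10.)

1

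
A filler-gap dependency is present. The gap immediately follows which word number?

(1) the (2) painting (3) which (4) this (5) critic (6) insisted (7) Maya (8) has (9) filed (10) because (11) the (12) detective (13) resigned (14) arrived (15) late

9

The displaced element is "the painting" (word 2).
It is linked across 1 clause boundary (Ø).
It functions as the direct object of "filed", so the gap sits immediately after word 9 ("filed").
Base order: This critic insisted Maya has filed the painting because the detective resigned.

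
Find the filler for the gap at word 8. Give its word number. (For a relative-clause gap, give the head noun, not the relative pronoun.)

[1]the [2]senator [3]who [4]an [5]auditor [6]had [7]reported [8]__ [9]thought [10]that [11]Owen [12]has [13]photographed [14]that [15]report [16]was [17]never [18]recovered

2

The gap at 8 is the subject of "thought", inside a relative clause.
The relative pronoun is "who" (word 3); it is bound by the head noun immediately before it.
Its filler is the head noun "senator", at word 2.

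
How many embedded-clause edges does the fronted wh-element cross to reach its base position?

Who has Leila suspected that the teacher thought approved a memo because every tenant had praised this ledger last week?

"who" is extracted from the subject of "approved".
Boundaries crossed, outermost first: [that], [Ø] — 2 in total.

2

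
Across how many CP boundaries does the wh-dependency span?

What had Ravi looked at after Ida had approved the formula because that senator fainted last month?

0

"what" originates inside the matrix clause — no clause boundary is crossed.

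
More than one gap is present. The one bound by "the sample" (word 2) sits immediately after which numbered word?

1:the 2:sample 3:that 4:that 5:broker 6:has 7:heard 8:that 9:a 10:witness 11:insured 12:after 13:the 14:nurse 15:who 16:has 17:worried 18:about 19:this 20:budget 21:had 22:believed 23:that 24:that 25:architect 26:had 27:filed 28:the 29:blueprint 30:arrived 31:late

The displaced element is "the sample" (word 2).
It is linked across 1 clause boundary (that).
It functions as the direct object of "insured", so the gap sits immediately after word 11 ("insured").
Base order: That broker has heard that a witness insured the sample after the nurse who has worried about this budget had believed that that architect had filed the blueprint.

11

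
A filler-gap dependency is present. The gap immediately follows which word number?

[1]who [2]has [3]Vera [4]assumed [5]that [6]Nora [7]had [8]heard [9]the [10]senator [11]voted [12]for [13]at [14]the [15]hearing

12

The displaced element is "who" (word 1).
It is linked across 2 clause boundaries (that → Ø).
It functions as the object of the preposition "for" of "voted", so the gap sits immediately after word 12 ("for").
Base order: Vera has assumed that Nora had heard the senator voted for who at the hearing.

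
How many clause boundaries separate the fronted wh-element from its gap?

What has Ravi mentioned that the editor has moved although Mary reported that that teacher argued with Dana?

"what" is extracted from the object of "moved".
Boundaries crossed, outermost first: [that] — 1 in total.

1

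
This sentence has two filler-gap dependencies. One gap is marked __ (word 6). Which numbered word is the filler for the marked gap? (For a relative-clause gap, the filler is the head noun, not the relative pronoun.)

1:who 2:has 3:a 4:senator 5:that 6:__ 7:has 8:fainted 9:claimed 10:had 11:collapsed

4

The marked gap is inside the relative clause, the subject of "fainted".
Its filler is the head noun "senator" (via "that"), at word 4.
(The other dependency links word 1 to a gap after word 9.)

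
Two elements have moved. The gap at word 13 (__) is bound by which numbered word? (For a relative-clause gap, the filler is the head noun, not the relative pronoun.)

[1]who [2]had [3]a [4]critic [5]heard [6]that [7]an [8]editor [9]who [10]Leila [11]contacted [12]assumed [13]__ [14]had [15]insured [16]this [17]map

1

The marked gap is the subject of "insured".
Its filler is the fronted wh-phrase "who", at word 1.
(The other dependency links word 8 to a gap after word 11.)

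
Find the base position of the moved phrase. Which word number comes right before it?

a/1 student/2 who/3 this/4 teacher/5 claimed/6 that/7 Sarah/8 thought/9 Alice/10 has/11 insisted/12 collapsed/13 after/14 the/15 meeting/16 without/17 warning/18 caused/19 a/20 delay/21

The displaced element is "a student" (word 2).
It is linked across 3 clause boundaries (that → Ø → Ø).
It functions as the subject of "collapsed", so the gap sits immediately after word 12 ("insisted").
Base order: This teacher claimed that Sarah thought Alice has insisted that a student collapsed after the meeting without warning.

12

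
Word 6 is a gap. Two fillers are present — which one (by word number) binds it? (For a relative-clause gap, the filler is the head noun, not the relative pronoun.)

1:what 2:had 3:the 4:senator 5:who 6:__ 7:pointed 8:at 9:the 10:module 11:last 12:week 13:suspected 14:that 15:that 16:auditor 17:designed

The marked gap is inside the relative clause, the subject of "pointed".
Its filler is the head noun "senator" (via "who"), at word 4.
(The other dependency links word 1 to a gap after word 17.)

4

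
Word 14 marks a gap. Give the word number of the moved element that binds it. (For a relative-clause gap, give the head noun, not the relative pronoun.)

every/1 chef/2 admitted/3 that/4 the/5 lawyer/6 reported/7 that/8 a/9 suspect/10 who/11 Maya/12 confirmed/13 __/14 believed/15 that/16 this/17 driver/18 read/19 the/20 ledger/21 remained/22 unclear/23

The gap at 14 is the subject of "believed", inside a relative clause.
The relative pronoun is "who" (word 11); it is bound by the head noun immediately before it.
Its filler is the head noun "suspect", at word 10.

10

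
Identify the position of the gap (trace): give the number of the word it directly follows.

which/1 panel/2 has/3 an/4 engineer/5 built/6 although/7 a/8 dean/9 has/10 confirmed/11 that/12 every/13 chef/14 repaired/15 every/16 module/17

6

The displaced element is "which panel" (word 2).
It functions as the direct object of "built", so the gap sits immediately after word 6 ("built").
Base order: An engineer has built which panel although a dean has confirmed that every chef repaired every module.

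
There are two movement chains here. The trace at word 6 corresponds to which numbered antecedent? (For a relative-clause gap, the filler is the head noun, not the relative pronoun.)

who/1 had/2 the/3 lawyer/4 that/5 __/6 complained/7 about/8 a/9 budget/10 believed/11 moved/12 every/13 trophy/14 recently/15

The marked gap is inside the relative clause, the subject of "complained".
Its filler is the head noun "lawyer" (via "that"), at word 4.
(The other dependency links word 1 to a gap after word 11.)

4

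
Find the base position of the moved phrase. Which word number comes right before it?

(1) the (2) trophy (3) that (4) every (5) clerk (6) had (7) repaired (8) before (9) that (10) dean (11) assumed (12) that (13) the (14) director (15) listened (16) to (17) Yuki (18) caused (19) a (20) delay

The displaced element is "the trophy" (word 2).
It functions as the direct object of "repaired", so the gap sits immediately after word 7 ("repaired").
Base order: Every clerk had repaired the trophy before that dean assumed that the director listened to Yuki.

7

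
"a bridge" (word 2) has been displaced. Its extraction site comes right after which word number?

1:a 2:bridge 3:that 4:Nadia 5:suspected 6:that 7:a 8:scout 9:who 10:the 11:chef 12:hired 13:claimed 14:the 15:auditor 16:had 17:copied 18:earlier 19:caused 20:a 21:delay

The displaced element is "a bridge" (word 2).
It is linked across 2 clause boundaries (that → Ø).
It functions as the direct object of "copied", so the gap sits immediately after word 17 ("copied").
Base order: Nadia suspected that a scout who the chef hired claimed the auditor had copied a bridge earlier.

17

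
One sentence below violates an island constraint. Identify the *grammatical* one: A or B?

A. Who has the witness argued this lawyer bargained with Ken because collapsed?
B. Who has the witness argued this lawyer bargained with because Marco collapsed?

B

In A, the wh-phrase is extracted from inside an adjunct island (introduced by "because"), which blocks movement.
In B, the extraction path crosses only that-complement boundaries, which are transparent.
So B is grammatical.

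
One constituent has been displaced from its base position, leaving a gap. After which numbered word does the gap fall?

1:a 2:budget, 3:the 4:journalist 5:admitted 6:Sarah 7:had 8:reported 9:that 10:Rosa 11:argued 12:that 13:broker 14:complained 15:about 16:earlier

15

The displaced element is "a budget" (word 2).
It is linked across 3 clause boundaries (Ø → that → Ø).
It functions as the object of the preposition "about" of "complained", so the gap sits immediately after word 15 ("about").
Base order: The journalist admitted Sarah had reported that Rosa argued that broker complained about a budget earlier.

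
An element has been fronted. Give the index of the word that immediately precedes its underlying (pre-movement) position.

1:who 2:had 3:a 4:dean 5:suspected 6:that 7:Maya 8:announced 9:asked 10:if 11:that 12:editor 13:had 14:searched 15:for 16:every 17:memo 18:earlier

8

The displaced element is "who" (word 1).
It is linked across 2 clause boundaries (that → Ø).
It functions as the subject of "asked", so the gap sits immediately after word 8 ("announced").
Base order: A dean had suspected that Maya announced that who asked if that editor had searched for every memo earlier.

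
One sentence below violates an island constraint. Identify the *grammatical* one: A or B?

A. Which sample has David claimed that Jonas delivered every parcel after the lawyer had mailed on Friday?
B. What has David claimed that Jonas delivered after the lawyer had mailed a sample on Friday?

B

In A, the wh-phrase is extracted from inside an adjunct island (introduced by "after"), which blocks movement.
In B, the extraction path crosses only that-complement boundaries, which are transparent.
So B is grammatical.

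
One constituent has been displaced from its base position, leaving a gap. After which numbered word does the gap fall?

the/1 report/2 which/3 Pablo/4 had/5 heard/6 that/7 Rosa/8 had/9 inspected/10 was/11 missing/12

10

The displaced element is "the report" (word 2).
It is linked across 1 clause boundary (that).
It functions as the direct object of "inspected", so the gap sits immediately after word 10 ("inspected").
Base order: Pablo had heard that Rosa had inspected the report.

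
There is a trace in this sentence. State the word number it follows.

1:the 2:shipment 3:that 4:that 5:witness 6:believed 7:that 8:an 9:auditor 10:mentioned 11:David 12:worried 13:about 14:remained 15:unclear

13

The displaced element is "the shipment" (word 2).
It is linked across 2 clause boundaries (that → Ø).
It functions as the object of the preposition "about" of "worried", so the gap sits immediately after word 13 ("about").
Base order: That witness believed that an auditor mentioned David worried about the shipment.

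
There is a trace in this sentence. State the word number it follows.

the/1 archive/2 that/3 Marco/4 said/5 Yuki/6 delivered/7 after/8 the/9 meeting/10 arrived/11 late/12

The displaced element is "the archive" (word 2).
It is linked across 1 clause boundary (Ø).
It functions as the direct object of "delivered", so the gap sits immediately after word 7 ("delivered").
Base order: Marco said Yuki delivered the archive after the meeting.

7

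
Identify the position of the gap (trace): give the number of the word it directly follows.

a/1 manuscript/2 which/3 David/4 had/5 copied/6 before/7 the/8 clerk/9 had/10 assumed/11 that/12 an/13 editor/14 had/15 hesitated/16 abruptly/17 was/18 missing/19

The displaced element is "a manuscript" (word 2).
It functions as the direct object of "copied", so the gap sits immediately after word 6 ("copied").
Base order: David had copied a manuscript before the clerk had assumed that an editor had hesitated abruptly.

6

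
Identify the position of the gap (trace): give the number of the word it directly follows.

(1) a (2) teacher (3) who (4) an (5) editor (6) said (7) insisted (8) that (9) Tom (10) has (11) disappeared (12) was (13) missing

6

The displaced element is "a teacher" (word 2).
It is linked across 1 clause boundary (Ø).
It functions as the subject of "insisted", so the gap sits immediately after word 6 ("said").
Base order: An editor said a teacher insisted that Tom has disappeared.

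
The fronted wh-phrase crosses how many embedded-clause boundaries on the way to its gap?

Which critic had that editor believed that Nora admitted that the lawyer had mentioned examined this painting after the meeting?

"which critic" is extracted from the subject of "examined".
Boundaries crossed, outermost first: [that], [that], [Ø] — 3 in total.

3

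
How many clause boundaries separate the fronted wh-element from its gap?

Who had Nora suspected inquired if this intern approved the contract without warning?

1

"who" is extracted from the subject of "inquired".
Boundaries crossed, outermost first: [Ø] — 1 in total.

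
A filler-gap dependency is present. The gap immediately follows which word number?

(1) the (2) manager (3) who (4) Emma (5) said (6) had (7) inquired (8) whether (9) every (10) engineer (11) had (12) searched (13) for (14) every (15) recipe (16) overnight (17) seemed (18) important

The displaced element is "the manager" (word 2).
It is linked across 1 clause boundary (Ø).
It functions as the subject of "inquired", so the gap sits immediately after word 5 ("said").
Base order: Emma said that the manager had inquired whether every engineer had searched for every recipe overnight.

5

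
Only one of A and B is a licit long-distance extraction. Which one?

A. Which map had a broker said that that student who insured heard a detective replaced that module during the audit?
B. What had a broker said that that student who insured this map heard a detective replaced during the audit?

In A, the wh-phrase is extracted from inside a complex-NP island (relative clause) (introduced by "who"), which blocks movement.
In B, the extraction path crosses only that-complement boundaries, which are transparent.
So B is grammatical.

B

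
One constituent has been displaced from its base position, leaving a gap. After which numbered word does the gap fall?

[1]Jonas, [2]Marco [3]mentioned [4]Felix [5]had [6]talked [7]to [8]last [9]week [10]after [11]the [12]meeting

7

The displaced element is "Jonas" (word 1).
It is linked across 1 clause boundary (Ø).
It functions as the object of the preposition "to" of "talked", so the gap sits immediately after word 7 ("to").
Base order: Marco mentioned Felix had talked to Jonas last week after the meeting.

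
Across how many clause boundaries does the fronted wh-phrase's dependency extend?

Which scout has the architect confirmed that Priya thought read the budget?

"which scout" is extracted from the subject of "read".
Boundaries crossed, outermost first: [that], [Ø] — 2 in total.

2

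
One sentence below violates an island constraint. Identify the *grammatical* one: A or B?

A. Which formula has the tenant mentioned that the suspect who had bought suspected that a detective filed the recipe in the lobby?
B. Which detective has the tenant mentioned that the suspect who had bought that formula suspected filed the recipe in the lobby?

In A, the wh-phrase is extracted from inside a complex-NP island (relative clause) (introduced by "who"), which blocks movement.
In B, the extraction path crosses only that-complement boundaries, which are transparent.
So B is grammatical.

B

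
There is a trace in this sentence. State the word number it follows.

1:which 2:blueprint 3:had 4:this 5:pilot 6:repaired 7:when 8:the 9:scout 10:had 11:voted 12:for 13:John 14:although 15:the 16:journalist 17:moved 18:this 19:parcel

6

The displaced element is "which blueprint" (word 2).
It functions as the direct object of "repaired", so the gap sits immediately after word 6 ("repaired").
Base order: This pilot had repaired which blueprint when the scout had voted for John although the journalist moved this parcel.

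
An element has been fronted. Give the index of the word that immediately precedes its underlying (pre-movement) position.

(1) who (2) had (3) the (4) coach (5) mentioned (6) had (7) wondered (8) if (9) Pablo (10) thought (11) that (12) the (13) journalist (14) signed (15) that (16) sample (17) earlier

The displaced element is "who" (word 1).
It is linked across 1 clause boundary (Ø).
It functions as the subject of "wondered", so the gap sits immediately after word 5 ("mentioned").
Base order: The coach had mentioned that who had wondered if Pablo thought that the journalist signed that sample earlier.

5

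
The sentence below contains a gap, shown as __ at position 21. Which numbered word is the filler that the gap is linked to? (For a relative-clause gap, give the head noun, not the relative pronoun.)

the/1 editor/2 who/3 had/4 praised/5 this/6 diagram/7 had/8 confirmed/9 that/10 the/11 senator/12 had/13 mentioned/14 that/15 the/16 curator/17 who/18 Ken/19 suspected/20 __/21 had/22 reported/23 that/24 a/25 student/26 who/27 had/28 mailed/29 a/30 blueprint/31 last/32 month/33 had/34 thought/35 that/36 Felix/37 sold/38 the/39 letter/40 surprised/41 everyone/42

17

The gap at 21 is the subject of "reported", inside a relative clause.
The relative pronoun is "who" (word 18); it is bound by the head noun immediately before it.
Its filler is the head noun "curator", at word 17.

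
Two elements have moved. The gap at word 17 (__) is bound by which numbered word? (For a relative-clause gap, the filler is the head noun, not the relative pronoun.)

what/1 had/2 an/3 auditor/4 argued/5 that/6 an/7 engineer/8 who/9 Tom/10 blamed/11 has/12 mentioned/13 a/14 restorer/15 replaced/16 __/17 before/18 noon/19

The marked gap is the direct object of "replaced".
Its filler is the fronted wh-phrase "what", at word 1.
(The other dependency links word 8 to a gap after word 11.)

1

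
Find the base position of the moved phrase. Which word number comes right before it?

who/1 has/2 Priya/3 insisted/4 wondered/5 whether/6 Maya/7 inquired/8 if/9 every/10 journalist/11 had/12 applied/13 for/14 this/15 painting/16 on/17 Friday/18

4

The displaced element is "who" (word 1).
It is linked across 1 clause boundary (Ø).
It functions as the subject of "wondered", so the gap sits immediately after word 4 ("insisted").
Base order: Priya has insisted who wondered whether Maya inquired if every journalist had applied for this painting on Friday.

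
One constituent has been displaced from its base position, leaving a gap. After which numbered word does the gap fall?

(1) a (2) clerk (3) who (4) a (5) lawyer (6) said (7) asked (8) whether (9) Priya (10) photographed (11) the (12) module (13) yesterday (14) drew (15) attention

6

The displaced element is "a clerk" (word 2).
It is linked across 1 clause boundary (Ø).
It functions as the subject of "asked", so the gap sits immediately after word 6 ("said").
Base order: A lawyer said that a clerk asked whether Priya photographed the module yesterday.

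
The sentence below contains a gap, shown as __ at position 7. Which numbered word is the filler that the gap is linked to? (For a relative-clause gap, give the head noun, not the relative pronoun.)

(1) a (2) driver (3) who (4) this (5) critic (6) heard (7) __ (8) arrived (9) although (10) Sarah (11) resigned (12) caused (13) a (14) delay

2

The gap at 7 is the subject of "arrived", inside a relative clause.
The relative pronoun is "who" (word 3); it is bound by the head noun immediately before it.
Its filler is the head noun "driver", at word 2.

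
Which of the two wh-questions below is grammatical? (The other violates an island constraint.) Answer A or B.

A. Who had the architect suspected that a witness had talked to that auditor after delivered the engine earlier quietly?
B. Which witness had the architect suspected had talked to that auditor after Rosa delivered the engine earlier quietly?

In A, the wh-phrase is extracted from inside an adjunct island (introduced by "after"), which blocks movement.
In B, the extraction path crosses only that-complement boundaries, which are transparent.
So B is grammatical.

B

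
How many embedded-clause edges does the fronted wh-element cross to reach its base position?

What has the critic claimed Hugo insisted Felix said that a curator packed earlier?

"what" is extracted from the object of "packed".
Boundaries crossed, outermost first: [Ø], [Ø], [that] — 3 in total.

3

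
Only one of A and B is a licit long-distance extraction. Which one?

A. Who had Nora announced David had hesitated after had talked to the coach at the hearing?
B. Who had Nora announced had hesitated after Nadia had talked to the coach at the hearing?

In A, the wh-phrase is extracted from inside an adjunct island (introduced by "after"), which blocks movement.
In B, the extraction path crosses only that-complement boundaries, which are transparent.
So B is grammatical.

B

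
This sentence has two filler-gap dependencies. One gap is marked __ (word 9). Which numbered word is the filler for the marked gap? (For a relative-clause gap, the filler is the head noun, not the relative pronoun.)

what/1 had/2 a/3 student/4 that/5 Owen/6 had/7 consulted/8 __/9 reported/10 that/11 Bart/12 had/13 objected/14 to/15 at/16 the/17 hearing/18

The marked gap is inside the relative clause, the direct object of "consulted".
Its filler is the head noun "student" (via "that"), at word 4.
(The other dependency links word 1 to a gap after word 15.)

4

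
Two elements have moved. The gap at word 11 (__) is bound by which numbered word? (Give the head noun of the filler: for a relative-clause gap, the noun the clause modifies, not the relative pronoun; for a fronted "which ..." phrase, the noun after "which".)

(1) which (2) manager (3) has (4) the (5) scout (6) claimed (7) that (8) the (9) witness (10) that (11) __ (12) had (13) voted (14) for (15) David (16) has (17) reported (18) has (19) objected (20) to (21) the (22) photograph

The marked gap is inside the relative clause, the subject of "voted".
Its filler is the head noun "witness" (via "that"), at word 9.
(The other dependency links word 2 to a gap after word 17.)

9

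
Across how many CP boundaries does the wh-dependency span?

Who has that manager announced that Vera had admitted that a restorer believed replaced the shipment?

3

"who" is extracted from the subject of "replaced".
Boundaries crossed, outermost first: [that], [that], [Ø] — 3 in total.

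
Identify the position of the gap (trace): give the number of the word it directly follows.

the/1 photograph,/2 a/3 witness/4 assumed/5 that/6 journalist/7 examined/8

The displaced element is "the photograph" (word 2).
It is linked across 1 clause boundary (Ø).
It functions as the direct object of "examined", so the gap sits immediately after word 8 ("examined").
Base order: A witness assumed that journalist examined the photograph.

8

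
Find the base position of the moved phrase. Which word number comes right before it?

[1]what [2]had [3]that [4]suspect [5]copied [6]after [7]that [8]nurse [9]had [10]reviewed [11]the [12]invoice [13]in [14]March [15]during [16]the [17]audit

5

The displaced element is "what" (word 1).
It functions as the direct object of "copied", so the gap sits immediately after word 5 ("copied").
Base order: That suspect had copied what after that nurse had reviewed the invoice in March during the audit.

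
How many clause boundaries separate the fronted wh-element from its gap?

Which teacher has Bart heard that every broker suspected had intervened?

2

"which teacher" is extracted from the subject of "intervened".
Boundaries crossed, outermost first: [that], [Ø] — 2 in total.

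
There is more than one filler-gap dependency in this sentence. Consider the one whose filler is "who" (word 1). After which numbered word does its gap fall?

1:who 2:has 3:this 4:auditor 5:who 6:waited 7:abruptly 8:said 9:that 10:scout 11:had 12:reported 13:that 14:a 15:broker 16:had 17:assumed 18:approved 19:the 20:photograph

The displaced element is "who" (word 1).
It is linked across 3 clause boundaries (Ø → that → Ø).
It functions as the subject of "approved", so the gap sits immediately after word 17 ("assumed").
Base order: This auditor who waited abruptly has said that scout had reported that a broker had assumed that who approved the photograph.

17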